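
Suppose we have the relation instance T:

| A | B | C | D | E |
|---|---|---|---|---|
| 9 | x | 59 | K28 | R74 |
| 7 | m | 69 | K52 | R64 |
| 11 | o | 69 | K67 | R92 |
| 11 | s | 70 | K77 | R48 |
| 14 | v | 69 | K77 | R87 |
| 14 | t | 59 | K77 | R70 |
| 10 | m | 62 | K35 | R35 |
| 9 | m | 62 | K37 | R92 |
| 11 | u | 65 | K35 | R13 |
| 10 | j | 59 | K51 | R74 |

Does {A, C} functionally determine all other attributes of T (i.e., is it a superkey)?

All 10 rows have distinct {A, C} values, so {A, C} → (all attributes) holds and {A, C} is a superkey.

Yes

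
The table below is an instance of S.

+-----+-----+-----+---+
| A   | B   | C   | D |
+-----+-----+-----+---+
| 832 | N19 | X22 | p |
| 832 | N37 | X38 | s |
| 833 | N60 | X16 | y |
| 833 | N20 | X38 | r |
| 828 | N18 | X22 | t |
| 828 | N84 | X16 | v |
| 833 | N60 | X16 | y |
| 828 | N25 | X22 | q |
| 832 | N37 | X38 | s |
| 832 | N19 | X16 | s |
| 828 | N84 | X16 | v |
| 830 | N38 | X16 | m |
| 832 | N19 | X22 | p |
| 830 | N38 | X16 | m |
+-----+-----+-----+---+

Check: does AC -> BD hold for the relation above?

(A=832, C=X22): 2 rows → {B,D} = (N19, p), (N19, p) ✓
(A=832, C=X38): 2 rows → {B,D} = (N37, s), (N37, s) ✓
(A=833, C=X16): 2 rows → {B,D} = (N60, y), (N60, y) ✓
(A=833, C=X38): 1 row → {B,D} = (N20, r) ✓
(A=828, C=X22): 2 rows → {B,D} takes values {(N18, t), (N25, q)} — violation
(A=828, C=X16): 2 rows → {B,D} = (N84, v), (N84, v) ✓
(A=832, C=X16): 1 row → {B,D} = (N19, s) ✓
(A=830, C=X16): 2 rows → {B,D} = (N38, m), (N38, m) ✓
Two rows agree on AC but differ on BD, so AC -> BD does not hold.

No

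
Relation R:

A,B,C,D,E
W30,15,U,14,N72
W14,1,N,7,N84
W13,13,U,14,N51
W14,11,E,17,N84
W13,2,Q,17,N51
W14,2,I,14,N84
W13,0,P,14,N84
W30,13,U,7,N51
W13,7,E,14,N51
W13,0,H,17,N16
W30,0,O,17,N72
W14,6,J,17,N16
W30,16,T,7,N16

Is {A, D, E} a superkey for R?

Two distinct rows share (A=W13, D=14, E=N51), so {A, D, E} does not determine every attribute — not a superkey.

No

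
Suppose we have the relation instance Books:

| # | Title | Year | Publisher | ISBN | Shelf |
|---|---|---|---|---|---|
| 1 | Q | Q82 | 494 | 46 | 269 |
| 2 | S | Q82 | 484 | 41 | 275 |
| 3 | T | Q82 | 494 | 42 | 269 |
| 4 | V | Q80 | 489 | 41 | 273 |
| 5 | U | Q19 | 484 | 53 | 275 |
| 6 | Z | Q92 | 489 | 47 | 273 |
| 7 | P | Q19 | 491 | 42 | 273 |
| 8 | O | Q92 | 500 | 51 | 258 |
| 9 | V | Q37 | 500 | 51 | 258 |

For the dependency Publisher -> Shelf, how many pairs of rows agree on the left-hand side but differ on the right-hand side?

Publisher=494: all 2 rows agree on Shelf — 0 pairs.
Publisher=484: all 2 rows agree on Shelf — 0 pairs.
Publisher=489: all 2 rows agree on Shelf — 0 pairs.
Publisher=500: all 2 rows agree on Shelf — 0 pairs.

0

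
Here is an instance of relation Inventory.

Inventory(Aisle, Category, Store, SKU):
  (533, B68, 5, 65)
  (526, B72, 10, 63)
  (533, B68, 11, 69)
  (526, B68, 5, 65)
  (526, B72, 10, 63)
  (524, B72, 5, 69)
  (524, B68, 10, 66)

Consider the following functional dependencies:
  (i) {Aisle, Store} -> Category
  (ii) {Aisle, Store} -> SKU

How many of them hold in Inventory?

2

(i) {Aisle, Store} -> Category: every LHS value maps to a single RHS value — holds.
(ii) {Aisle, Store} -> SKU: every LHS value maps to a single RHS value — holds.
2 of the 2 dependencies hold.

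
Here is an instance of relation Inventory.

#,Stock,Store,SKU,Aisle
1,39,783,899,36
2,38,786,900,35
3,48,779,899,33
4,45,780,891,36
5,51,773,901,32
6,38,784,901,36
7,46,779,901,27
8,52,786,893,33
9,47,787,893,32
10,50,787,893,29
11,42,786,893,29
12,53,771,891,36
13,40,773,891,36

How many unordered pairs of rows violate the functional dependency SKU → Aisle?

9

SKU=899: violating pairs (1,3) — 1 pair.
SKU=891: all 3 rows agree on Aisle — 0 pairs.
SKU=901: violating pairs (5,6), (5,7), (6,7) — 3 pairs.
SKU=893: violating pairs (8,9), (8,10), (8,11), (9,10), (9,11) — 5 pairs.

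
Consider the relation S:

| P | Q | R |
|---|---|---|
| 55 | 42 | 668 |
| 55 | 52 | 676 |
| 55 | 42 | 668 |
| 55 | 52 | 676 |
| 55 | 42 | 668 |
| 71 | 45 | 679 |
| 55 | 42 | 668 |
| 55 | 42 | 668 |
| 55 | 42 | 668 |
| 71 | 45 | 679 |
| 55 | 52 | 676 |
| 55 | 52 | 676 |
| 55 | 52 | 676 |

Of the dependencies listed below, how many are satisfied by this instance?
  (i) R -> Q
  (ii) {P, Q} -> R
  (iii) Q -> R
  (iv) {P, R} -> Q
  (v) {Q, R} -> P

(i) R -> Q: every LHS value maps to a single RHS value — holds.
(ii) {P, Q} -> R: every LHS value maps to a single RHS value — holds.
(iii) Q -> R: every LHS value maps to a single RHS value — holds.
(iv) {P, R} -> Q: every LHS value maps to a single RHS value — holds.
(v) {Q, R} -> P: every LHS value maps to a single RHS value — holds.
5 of the 5 dependencies hold.

5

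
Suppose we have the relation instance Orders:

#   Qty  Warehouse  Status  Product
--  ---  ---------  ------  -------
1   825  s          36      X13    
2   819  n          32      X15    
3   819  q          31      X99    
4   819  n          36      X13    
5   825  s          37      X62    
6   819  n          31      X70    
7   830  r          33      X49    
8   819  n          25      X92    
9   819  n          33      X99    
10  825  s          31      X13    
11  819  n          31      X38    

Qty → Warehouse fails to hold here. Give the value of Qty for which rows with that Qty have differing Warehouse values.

819

Qty=825: rows 1, 5, 10 → Warehouse = s, s, s ✓
Qty=819: rows 2, 3, 4, 6, 8, 9, 11 → Warehouse takes values {n, q} — violation
Qty=830: row 7 → Warehouse = r ✓
The only Qty value with inconsistent Warehouse is Qty=819.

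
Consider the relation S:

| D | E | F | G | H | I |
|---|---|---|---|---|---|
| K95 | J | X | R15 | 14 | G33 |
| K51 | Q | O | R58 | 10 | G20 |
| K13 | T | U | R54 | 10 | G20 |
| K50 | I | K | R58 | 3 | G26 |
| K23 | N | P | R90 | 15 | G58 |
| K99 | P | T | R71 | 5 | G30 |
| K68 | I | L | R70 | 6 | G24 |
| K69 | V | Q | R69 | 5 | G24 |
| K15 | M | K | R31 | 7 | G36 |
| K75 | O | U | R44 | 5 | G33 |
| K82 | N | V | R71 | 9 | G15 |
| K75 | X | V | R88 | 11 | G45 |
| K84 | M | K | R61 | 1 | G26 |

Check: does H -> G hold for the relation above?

H=14: 1 row → G = R15 ✓
H=10: 2 rows → G takes values {R58, R54} — violation
H=3: 1 row → G = R58 ✓
H=15: 1 row → G = R90 ✓
H=5: 3 rows → G takes values {R71, R69, R44} — violation
H=6: 1 row → G = R70 ✓
H=7: 1 row → G = R31 ✓
H=9: 1 row → G = R71 ✓
H=11: 1 row → G = R88 ✓
H=1: 1 row → G = R61 ✓
Two rows agree on H but differ on G, so H -> G does not hold.

No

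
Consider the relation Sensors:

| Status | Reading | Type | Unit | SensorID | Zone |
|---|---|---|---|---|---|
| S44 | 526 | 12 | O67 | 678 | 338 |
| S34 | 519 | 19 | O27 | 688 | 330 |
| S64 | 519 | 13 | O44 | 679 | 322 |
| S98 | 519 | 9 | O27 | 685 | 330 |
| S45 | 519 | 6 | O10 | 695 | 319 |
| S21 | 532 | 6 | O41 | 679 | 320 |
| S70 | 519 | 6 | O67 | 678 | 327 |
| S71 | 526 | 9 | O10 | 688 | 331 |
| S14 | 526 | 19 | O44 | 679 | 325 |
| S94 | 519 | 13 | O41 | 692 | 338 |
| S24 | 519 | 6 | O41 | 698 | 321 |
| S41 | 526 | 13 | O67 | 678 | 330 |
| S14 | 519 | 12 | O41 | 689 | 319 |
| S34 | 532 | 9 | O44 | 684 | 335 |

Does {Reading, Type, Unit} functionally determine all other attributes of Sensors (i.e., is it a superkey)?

All 14 rows have distinct {Reading, Type, Unit} values, so {Reading, Type, Unit} → (all attributes) holds and {Reading, Type, Unit} is a superkey.

Yes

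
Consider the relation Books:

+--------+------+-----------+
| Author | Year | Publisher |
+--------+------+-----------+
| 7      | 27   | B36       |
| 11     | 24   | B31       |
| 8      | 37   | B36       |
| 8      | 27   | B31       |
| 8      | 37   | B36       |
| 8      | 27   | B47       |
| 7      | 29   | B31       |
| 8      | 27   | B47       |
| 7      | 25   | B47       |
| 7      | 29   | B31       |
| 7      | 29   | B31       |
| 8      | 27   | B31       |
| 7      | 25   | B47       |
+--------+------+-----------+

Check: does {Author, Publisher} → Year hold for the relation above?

(Author=7, Publisher=B36): 1 row → Year = 27 ✓
(Author=11, Publisher=B31): 1 row → Year = 24 ✓
(Author=8, Publisher=B36): 2 rows → Year = 37, 37 ✓
(Author=8, Publisher=B31): 2 rows → Year = 27, 27 ✓
(Author=8, Publisher=B47): 2 rows → Year = 27, 27 ✓
(Author=7, Publisher=B31): 3 rows → Year = 29, 29, 29 ✓
(Author=7, Publisher=B47): 2 rows → Year = 25, 25 ✓
Every {Author, Publisher} value is associated with a single Year value, so {Author, Publisher} → Year holds.

Yes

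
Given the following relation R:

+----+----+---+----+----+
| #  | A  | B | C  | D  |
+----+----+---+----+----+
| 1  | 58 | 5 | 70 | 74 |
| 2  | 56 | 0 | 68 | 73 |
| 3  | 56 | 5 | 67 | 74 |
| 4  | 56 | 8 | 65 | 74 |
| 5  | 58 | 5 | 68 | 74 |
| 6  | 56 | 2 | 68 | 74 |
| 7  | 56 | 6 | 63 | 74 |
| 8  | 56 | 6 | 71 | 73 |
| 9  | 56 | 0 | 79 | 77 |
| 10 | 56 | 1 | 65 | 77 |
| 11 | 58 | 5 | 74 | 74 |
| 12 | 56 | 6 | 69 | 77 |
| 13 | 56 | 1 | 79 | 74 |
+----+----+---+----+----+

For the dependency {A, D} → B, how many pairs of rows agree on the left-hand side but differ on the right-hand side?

14

(A=58, D=74): all 3 rows agree on B — 0 pairs.
(A=56, D=73): violating pairs (2,8) — 1 pair.
(A=56, D=74): violating pairs (3,4), (3,6), (3,7), (3,13), (4,6), (4,7), (4,13), (6,7), (6,13), (7,13) — 10 pairs.
(A=56, D=77): violating pairs (9,10), (9,12), (10,12) — 3 pairs.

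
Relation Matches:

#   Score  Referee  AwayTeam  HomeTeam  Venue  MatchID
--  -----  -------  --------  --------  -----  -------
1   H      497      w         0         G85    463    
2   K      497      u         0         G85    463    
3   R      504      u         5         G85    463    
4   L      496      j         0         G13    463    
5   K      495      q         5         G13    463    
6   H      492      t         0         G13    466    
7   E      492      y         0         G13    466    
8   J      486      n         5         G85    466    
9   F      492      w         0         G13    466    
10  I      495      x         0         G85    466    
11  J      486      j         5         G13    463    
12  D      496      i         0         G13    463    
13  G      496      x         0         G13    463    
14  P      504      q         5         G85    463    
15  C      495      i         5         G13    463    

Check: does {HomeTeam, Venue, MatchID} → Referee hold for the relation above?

No

(HomeTeam=0, Venue=G85, MatchID=463): rows 1, 2 → Referee = 497, 497 ✓
(HomeTeam=5, Venue=G85, MatchID=463): rows 3, 14 → Referee = 504, 504 ✓
(HomeTeam=0, Venue=G13, MatchID=463): rows 4, 12, 13 → Referee = 496, 496, 496 ✓
(HomeTeam=5, Venue=G13, MatchID=463): rows 5, 11, 15 → Referee takes values {495, 486} — violation
(HomeTeam=0, Venue=G13, MatchID=466): rows 6, 7, 9 → Referee = 492, 492, 492 ✓
(HomeTeam=5, Venue=G85, MatchID=466): row 8 → Referee = 486 ✓
(HomeTeam=0, Venue=G85, MatchID=466): row 10 → Referee = 495 ✓
Two rows agree on {HomeTeam, Venue, MatchID} but differ on Referee, so {HomeTeam, Venue, MatchID} → Referee does not hold.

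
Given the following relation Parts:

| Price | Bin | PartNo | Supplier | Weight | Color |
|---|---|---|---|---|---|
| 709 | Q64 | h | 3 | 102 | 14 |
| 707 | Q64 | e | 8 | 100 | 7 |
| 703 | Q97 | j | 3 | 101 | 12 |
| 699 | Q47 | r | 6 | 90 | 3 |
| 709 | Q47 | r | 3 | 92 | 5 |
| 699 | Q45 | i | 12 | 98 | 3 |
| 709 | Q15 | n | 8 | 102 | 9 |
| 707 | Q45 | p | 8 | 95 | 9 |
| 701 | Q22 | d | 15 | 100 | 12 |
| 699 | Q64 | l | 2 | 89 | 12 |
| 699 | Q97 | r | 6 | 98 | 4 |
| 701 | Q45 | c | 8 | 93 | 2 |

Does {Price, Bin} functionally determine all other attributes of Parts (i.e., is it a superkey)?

All 12 rows have distinct {Price, Bin} values, so {Price, Bin} → (all attributes) holds and {Price, Bin} is a superkey.

Yes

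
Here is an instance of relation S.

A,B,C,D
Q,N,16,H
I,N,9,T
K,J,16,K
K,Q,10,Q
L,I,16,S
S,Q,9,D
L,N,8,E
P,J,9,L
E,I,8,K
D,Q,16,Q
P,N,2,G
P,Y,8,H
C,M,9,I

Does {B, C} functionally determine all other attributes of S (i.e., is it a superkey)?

Yes

All 13 rows have distinct {B, C} values, so {B, C} → (all attributes) holds and {B, C} is a superkey.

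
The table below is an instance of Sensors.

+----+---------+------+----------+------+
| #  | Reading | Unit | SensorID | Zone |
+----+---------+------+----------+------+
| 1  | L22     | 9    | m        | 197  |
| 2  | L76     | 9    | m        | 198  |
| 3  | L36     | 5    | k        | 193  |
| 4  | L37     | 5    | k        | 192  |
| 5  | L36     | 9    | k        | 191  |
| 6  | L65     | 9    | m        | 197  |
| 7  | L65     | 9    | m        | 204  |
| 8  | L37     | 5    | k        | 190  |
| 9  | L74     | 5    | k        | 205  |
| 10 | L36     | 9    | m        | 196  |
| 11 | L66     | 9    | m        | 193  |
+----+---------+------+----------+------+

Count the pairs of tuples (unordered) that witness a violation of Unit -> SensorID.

Unit=9: violating pairs (1,5), (2,5), (5,6), (5,7), (5,10), (5,11) — 6 pairs.
Unit=5: all 4 rows agree on SensorID — 0 pairs.

6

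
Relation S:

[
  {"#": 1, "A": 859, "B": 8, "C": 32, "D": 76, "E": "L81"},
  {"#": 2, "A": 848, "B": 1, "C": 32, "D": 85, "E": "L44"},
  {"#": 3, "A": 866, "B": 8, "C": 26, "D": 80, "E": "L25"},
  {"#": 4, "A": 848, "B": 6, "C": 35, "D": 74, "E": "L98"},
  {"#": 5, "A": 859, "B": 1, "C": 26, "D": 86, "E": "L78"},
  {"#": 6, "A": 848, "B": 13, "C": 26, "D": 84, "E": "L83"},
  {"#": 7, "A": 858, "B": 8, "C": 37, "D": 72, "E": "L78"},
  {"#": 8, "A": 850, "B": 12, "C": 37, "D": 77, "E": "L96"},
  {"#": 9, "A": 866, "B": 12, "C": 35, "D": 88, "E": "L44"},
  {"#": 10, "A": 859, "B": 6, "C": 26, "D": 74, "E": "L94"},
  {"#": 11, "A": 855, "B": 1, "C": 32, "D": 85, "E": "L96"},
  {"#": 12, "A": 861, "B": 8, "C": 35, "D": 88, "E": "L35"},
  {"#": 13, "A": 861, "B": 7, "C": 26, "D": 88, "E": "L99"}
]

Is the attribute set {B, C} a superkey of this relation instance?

Rows 2 and 11 have the same {B, C} value (B=1, C=32) but are distinct tuples, so {B, C} does not determine every attribute — not a superkey.

No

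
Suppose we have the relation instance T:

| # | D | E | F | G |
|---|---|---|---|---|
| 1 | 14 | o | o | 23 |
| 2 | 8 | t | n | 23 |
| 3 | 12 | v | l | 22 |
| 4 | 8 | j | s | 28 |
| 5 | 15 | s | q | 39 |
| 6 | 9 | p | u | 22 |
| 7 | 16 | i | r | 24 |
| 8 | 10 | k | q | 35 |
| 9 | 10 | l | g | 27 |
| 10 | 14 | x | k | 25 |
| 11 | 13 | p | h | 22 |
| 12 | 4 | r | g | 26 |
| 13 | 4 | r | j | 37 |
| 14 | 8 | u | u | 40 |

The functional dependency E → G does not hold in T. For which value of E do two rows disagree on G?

r

E=o: row 1 → G = 23 ✓
E=t: row 2 → G = 23 ✓
E=v: row 3 → G = 22 ✓
E=j: row 4 → G = 28 ✓
E=s: row 5 → G = 39 ✓
E=p: rows 6, 11 → G = 22, 22 ✓
E=i: row 7 → G = 24 ✓
E=k: row 8 → G = 35 ✓
E=l: row 9 → G = 27 ✓
E=x: row 10 → G = 25 ✓
E=r: rows 12, 13 → G takes values {26, 37} — violation
E=u: row 14 → G = 40 ✓
The only E value with inconsistent G is E=r.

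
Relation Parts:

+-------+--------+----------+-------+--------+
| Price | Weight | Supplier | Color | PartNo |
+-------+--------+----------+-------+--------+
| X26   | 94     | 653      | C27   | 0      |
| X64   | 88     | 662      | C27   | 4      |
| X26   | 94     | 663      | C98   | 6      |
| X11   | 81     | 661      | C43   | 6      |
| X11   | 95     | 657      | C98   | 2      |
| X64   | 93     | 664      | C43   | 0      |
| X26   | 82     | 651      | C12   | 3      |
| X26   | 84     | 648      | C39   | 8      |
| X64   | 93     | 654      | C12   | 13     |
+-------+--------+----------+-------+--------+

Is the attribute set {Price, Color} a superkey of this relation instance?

Yes

All 9 rows have distinct {Price, Color} values, so {Price, Color} → (all attributes) holds and {Price, Color} is a superkey.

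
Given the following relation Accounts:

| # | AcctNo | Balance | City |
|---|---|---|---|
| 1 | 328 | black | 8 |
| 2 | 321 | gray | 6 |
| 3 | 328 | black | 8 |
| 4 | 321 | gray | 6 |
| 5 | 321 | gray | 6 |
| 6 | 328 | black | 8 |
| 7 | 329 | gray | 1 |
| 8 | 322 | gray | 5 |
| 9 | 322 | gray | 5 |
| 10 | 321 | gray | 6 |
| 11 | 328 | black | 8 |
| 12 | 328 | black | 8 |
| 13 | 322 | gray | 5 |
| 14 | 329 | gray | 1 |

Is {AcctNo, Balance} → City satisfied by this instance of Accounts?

Yes

(AcctNo=328, Balance=black): rows 1, 3, 6, 11, 12 → City = 8, 8, 8, 8, 8 ✓
(AcctNo=321, Balance=gray): rows 2, 4, 5, 10 → City = 6, 6, 6, 6 ✓
(AcctNo=329, Balance=gray): rows 7, 14 → City = 1, 1 ✓
(AcctNo=322, Balance=gray): rows 8, 9, 13 → City = 5, 5, 5 ✓
Every {AcctNo, Balance} value is associated with a single City value, so {AcctNo, Balance} → City holds.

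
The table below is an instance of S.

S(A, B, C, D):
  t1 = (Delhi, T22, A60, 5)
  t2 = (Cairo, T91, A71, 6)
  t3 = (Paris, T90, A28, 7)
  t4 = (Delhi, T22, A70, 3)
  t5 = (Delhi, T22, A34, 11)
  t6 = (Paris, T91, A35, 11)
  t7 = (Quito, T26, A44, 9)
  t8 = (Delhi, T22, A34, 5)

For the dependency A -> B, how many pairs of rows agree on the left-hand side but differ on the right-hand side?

1

A=Delhi: all 4 rows agree on B — 0 pairs.
A=Paris: violating pairs (3,6) — 1 pair.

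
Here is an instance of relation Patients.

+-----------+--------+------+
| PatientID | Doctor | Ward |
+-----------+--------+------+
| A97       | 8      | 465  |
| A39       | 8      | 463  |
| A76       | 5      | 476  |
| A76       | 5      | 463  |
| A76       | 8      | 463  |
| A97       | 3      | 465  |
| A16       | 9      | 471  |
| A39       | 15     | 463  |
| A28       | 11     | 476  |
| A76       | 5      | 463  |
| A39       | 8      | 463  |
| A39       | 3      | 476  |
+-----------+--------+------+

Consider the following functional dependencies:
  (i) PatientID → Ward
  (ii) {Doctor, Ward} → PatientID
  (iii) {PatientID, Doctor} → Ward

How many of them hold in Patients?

0

(i) PatientID → Ward: PatientID=A39: 4 rows → Ward takes values {463, 476} — violation; PatientID=A76: 4 rows → Ward takes values {476, 463} — violation — fails.
(ii) {Doctor, Ward} → PatientID: (Doctor=8, Ward=463): 3 rows → PatientID takes values {A39, A76} — violation — fails.
(iii) {PatientID, Doctor} → Ward: (PatientID=A76, Doctor=5): 3 rows → Ward takes values {476, 463} — violation — fails.
None of the 3 dependencies hold.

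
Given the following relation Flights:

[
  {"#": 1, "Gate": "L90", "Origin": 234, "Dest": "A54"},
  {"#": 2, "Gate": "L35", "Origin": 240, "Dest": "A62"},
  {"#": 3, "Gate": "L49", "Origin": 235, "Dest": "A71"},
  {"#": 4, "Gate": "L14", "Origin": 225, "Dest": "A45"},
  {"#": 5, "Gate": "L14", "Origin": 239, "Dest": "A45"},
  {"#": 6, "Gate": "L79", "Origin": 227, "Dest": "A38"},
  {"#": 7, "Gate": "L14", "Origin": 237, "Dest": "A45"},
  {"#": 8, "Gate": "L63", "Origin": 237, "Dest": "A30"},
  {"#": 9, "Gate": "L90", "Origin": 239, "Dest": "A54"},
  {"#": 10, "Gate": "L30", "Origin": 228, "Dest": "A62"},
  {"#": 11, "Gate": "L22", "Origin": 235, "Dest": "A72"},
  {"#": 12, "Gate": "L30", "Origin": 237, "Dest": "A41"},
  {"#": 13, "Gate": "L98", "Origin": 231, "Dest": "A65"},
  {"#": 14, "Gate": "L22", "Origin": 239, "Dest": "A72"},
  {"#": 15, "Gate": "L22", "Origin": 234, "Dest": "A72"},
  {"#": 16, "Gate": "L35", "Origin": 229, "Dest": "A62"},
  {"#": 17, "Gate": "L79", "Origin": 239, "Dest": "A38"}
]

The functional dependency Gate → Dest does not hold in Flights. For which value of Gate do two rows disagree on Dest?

Gate=L90: rows 1, 9 → Dest = A54, A54 ✓
Gate=L35: rows 2, 16 → Dest = A62, A62 ✓
Gate=L49: row 3 → Dest = A71 ✓
Gate=L14: rows 4, 5, 7 → Dest = A45, A45, A45 ✓
Gate=L79: rows 6, 17 → Dest = A38, A38 ✓
Gate=L63: row 8 → Dest = A30 ✓
Gate=L30: rows 10, 12 → Dest takes values {A62, A41} — violation
Gate=L22: rows 11, 14, 15 → Dest = A72, A72, A72 ✓
Gate=L98: row 13 → Dest = A65 ✓
The only Gate value with inconsistent Dest is Gate=L30.

L30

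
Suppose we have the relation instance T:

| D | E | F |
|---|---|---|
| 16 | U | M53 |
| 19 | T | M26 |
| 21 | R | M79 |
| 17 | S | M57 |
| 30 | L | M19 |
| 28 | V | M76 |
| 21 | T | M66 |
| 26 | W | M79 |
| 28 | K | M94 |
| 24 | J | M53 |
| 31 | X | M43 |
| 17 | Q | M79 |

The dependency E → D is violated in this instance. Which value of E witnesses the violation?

T

E=U: 1 row → D = 16 ✓
E=T: 2 rows → D takes values {19, 21} — violation
E=R: 1 row → D = 21 ✓
E=S: 1 row → D = 17 ✓
E=L: 1 row → D = 30 ✓
E=V: 1 row → D = 28 ✓
E=W: 1 row → D = 26 ✓
E=K: 1 row → D = 28 ✓
E=J: 1 row → D = 24 ✓
E=X: 1 row → D = 31 ✓
E=Q: 1 row → D = 17 ✓
The only E value with inconsistent D is E=T.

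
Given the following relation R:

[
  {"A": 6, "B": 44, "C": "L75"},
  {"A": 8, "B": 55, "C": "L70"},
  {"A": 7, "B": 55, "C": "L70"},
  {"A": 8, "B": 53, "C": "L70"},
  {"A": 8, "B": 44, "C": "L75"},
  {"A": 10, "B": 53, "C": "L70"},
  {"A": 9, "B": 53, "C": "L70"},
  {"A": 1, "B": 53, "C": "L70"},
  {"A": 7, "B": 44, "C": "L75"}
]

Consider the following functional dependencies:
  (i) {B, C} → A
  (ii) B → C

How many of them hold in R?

1

(i) {B, C} → A: (B=44, C=L75): 3 rows → A takes values {6, 8, 7} — violation; (B=55, C=L70): 2 rows → A takes values {8, 7} — violation; (B=53, C=L70): 4 rows → A takes values {8, 10, 9, 1} — violation — fails.
(ii) B → C: every LHS value maps to a single RHS value — holds.
1 of the 2 dependencies holds.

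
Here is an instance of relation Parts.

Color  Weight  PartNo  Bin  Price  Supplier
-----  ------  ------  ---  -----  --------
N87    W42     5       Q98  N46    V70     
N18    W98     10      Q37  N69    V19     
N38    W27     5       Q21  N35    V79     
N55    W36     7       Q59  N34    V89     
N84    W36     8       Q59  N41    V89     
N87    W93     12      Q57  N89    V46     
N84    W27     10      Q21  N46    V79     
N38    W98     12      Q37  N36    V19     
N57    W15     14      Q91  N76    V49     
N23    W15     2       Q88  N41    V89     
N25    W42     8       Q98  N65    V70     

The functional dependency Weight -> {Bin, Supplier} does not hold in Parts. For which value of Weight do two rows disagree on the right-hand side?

Weight=W42: 2 rows → {Bin,Supplier} = (Q98, V70), (Q98, V70) ✓
Weight=W98: 2 rows → {Bin,Supplier} = (Q37, V19), (Q37, V19) ✓
Weight=W27: 2 rows → {Bin,Supplier} = (Q21, V79), (Q21, V79) ✓
Weight=W36: 2 rows → {Bin,Supplier} = (Q59, V89), (Q59, V89) ✓
Weight=W93: 1 row → {Bin,Supplier} = (Q57, V46) ✓
Weight=W15: 2 rows → {Bin,Supplier} takes values {(Q91, V49), (Q88, V89)} — violation
The only Weight value with inconsistent RHS is Weight=W15.

W15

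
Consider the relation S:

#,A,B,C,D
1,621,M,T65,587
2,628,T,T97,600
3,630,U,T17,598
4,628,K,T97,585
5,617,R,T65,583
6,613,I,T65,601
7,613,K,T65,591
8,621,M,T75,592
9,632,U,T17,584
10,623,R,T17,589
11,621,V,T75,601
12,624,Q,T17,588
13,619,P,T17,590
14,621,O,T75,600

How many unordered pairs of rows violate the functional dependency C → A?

C=T65: violating pairs (1,5), (1,6), (1,7), (5,6), (5,7) — 5 pairs.
C=T97: all 2 rows agree on A — 0 pairs.
C=T17: violating pairs (3,9), (3,10), (3,12), (3,13), (9,10), (9,12), (9,13), (10,12), (10,13), (12,13) — 10 pairs.
C=T75: all 3 rows agree on A — 0 pairs.

15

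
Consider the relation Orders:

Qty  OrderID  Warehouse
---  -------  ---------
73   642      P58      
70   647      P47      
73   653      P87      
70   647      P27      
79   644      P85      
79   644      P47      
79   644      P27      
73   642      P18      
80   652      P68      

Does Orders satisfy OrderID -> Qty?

OrderID=642: 2 rows → Qty = 73, 73 ✓
OrderID=647: 2 rows → Qty = 70, 70 ✓
OrderID=653: 1 row → Qty = 73 ✓
OrderID=644: 3 rows → Qty = 79, 79, 79 ✓
OrderID=652: 1 row → Qty = 80 ✓
Every OrderID value is associated with a single Qty value, so OrderID -> Qty holds.

Yes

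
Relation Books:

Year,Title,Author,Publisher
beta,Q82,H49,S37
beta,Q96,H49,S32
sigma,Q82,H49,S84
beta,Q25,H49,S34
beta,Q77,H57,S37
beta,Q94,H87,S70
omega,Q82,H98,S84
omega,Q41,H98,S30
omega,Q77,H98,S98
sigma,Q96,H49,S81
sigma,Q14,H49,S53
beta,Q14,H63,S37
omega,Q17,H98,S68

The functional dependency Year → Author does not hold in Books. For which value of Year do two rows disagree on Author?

Year=beta: 6 rows → Author takes values {H49, H57, H87, H63} — violation
Year=sigma: 3 rows → Author = H49, H49, H49 ✓
Year=omega: 4 rows → Author = H98, H98, H98, H98 ✓
The only Year value with inconsistent Author is Year=beta.

beta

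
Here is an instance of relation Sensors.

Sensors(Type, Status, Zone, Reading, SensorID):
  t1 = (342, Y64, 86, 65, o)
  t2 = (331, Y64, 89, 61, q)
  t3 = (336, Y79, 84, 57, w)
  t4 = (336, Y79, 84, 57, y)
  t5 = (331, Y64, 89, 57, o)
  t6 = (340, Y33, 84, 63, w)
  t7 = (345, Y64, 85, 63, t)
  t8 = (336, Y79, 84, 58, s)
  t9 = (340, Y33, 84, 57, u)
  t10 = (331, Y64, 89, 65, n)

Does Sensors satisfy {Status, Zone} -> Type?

Yes

(Status=Y64, Zone=86): row 1 → Type = 342 ✓
(Status=Y64, Zone=89): rows 2, 5, 10 → Type = 331, 331, 331 ✓
(Status=Y79, Zone=84): rows 3, 4, 8 → Type = 336, 336, 336 ✓
(Status=Y33, Zone=84): rows 6, 9 → Type = 340, 340 ✓
(Status=Y64, Zone=85): row 7 → Type = 345 ✓
Every {Status, Zone} value is associated with a single Type value, so {Status, Zone} -> Type holds.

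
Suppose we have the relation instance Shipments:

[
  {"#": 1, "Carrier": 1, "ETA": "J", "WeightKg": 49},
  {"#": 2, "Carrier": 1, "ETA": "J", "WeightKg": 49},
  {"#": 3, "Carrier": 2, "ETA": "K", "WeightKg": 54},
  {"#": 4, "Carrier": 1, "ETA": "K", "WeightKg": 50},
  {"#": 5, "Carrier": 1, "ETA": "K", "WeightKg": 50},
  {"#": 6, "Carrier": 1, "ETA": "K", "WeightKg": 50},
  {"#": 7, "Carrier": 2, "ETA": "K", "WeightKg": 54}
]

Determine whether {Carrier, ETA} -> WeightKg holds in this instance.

Yes

(Carrier=1, ETA=J): rows 1, 2 → WeightKg = 49, 49 ✓
(Carrier=2, ETA=K): rows 3, 7 → WeightKg = 54, 54 ✓
(Carrier=1, ETA=K): rows 4, 5, 6 → WeightKg = 50, 50, 50 ✓
Every {Carrier, ETA} value is associated with a single WeightKg value, so {Carrier, ETA} -> WeightKg holds.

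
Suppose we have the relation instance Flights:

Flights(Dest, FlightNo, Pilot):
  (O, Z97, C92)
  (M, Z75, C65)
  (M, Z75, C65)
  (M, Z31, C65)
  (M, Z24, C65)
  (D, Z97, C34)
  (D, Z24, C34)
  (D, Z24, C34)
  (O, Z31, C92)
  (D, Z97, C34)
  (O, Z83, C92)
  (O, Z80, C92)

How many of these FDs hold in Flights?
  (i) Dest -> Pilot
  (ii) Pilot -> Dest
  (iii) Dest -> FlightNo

(i) Dest -> Pilot: every LHS value maps to a single RHS value — holds.
(ii) Pilot -> Dest: every LHS value maps to a single RHS value — holds.
(iii) Dest -> FlightNo: Dest=O: 4 rows → FlightNo takes values {Z97, Z31, Z83, Z80} — violation; Dest=M: 4 rows → FlightNo takes values {Z75, Z31, Z24} — violation; Dest=D: 4 rows → FlightNo takes values {Z97, Z24} — violation — fails.
2 of the 3 dependencies hold.

2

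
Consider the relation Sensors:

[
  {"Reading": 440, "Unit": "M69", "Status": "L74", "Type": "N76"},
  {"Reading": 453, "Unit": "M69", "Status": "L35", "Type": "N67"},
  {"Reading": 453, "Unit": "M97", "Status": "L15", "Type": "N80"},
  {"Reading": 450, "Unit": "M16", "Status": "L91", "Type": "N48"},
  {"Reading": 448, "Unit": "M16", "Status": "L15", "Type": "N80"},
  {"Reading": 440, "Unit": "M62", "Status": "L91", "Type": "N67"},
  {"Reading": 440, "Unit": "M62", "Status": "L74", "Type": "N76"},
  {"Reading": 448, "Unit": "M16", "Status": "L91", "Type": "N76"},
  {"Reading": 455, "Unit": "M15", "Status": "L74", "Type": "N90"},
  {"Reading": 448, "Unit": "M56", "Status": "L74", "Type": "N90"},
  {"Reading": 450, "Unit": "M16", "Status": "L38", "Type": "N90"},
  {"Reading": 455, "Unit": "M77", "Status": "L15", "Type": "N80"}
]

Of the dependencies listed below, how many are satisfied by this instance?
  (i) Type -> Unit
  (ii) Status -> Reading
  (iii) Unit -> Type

(i) Type -> Unit: Type=N76: 3 rows → Unit takes values {M69, M62, M16} — violation; Type=N67: 2 rows → Unit takes values {M69, M62} — violation; Type=N80: 3 rows → Unit takes values {M97, M16, M77} — violation; Type=N90: 3 rows → Unit takes values {M15, M56, M16} — violation — fails.
(ii) Status -> Reading: Status=L74: 4 rows → Reading takes values {440, 455, 448} — violation; Status=L15: 3 rows → Reading takes values {453, 448, 455} — violation; Status=L91: 3 rows → Reading takes values {450, 440, 448} — violation — fails.
(iii) Unit -> Type: Unit=M69: 2 rows → Type takes values {N76, N67} — violation; Unit=M16: 4 rows → Type takes values {N48, N80, N76, N90} — violation; Unit=M62: 2 rows → Type takes values {N67, N76} — violation — fails.
None of the 3 dependencies hold.

0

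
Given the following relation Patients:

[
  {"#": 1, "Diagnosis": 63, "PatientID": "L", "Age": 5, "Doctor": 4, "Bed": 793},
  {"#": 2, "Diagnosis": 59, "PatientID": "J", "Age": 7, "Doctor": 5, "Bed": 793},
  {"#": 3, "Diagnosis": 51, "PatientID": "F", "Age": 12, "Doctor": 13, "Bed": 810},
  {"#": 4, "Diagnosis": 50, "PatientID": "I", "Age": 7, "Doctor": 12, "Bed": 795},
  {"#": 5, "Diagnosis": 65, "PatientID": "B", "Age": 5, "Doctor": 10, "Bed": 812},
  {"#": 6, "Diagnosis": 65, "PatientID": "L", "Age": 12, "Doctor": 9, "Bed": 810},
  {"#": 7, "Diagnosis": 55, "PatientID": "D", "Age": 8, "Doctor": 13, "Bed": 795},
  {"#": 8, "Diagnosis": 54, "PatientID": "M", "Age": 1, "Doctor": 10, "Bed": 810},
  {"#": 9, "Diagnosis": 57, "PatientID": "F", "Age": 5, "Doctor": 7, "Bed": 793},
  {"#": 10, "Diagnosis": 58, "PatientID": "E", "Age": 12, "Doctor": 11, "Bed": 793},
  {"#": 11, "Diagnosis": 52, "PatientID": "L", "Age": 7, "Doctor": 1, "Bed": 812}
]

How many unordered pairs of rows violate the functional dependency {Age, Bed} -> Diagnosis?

(Age=5, Bed=793): violating pairs (1,9) — 1 pair.
(Age=12, Bed=810): violating pairs (3,6) — 1 pair.

2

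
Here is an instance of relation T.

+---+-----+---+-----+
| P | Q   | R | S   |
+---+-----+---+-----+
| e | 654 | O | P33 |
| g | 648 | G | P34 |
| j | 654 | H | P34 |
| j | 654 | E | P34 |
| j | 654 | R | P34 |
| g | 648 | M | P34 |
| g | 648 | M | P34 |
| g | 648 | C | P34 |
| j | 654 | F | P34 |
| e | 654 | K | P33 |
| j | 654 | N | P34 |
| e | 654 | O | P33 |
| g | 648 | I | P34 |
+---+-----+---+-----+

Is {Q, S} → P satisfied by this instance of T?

(Q=654, S=P33): 3 rows → P = e, e, e ✓
(Q=648, S=P34): 5 rows → P = g, g, g, g, g ✓
(Q=654, S=P34): 5 rows → P = j, j, j, j, j ✓
Every {Q, S} value is associated with a single P value, so {Q, S} → P holds.

Yes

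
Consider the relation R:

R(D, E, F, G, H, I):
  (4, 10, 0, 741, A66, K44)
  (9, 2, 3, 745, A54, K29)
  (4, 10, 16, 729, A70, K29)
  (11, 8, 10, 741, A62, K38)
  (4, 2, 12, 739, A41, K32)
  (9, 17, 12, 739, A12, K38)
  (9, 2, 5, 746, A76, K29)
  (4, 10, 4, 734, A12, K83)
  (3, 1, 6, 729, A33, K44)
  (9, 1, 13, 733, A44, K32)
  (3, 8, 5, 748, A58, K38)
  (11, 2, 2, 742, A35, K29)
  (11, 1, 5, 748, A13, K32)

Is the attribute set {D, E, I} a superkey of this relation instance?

Two distinct rows share (D=9, E=2, I=K29), so {D, E, I} does not determine every attribute — not a superkey.

No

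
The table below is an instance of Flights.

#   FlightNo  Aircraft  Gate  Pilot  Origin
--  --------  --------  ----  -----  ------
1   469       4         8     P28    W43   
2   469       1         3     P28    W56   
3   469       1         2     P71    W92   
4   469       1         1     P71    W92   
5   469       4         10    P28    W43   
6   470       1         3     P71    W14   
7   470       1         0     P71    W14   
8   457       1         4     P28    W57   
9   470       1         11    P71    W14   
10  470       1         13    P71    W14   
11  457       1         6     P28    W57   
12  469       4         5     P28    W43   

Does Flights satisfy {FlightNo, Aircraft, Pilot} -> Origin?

Yes

(FlightNo=469, Aircraft=4, Pilot=P28): rows 1, 5, 12 → Origin = W43, W43, W43 ✓
(FlightNo=469, Aircraft=1, Pilot=P28): row 2 → Origin = W56 ✓
(FlightNo=469, Aircraft=1, Pilot=P71): rows 3, 4 → Origin = W92, W92 ✓
(FlightNo=470, Aircraft=1, Pilot=P71): rows 6, 7, 9, 10 → Origin = W14, W14, W14, W14 ✓
(FlightNo=457, Aircraft=1, Pilot=P28): rows 8, 11 → Origin = W57, W57 ✓
Every {FlightNo, Aircraft, Pilot} value is associated with a single Origin value, so {FlightNo, Aircraft, Pilot} -> Origin holds.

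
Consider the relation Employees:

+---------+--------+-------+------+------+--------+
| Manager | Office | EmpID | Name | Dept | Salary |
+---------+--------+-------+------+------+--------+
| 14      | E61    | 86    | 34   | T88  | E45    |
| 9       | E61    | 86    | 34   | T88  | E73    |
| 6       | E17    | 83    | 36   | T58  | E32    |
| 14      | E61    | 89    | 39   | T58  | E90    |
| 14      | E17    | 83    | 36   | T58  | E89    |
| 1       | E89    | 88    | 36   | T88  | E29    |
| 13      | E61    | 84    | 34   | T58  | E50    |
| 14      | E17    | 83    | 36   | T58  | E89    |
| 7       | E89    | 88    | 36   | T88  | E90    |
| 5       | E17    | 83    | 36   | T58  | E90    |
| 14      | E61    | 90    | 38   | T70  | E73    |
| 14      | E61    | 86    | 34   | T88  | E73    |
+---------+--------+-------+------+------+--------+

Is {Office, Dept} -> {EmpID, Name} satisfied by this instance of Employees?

(Office=E61, Dept=T88): 3 rows → {EmpID,Name} = (86, 34), (86, 34), (86, 34) ✓
(Office=E17, Dept=T58): 4 rows → {EmpID,Name} = (83, 36), (83, 36), (83, 36), (83, 36) ✓
(Office=E61, Dept=T58): 2 rows → {EmpID,Name} takes values {(89, 39), (84, 34)} — violation
(Office=E89, Dept=T88): 2 rows → {EmpID,Name} = (88, 36), (88, 36) ✓
(Office=E61, Dept=T70): 1 row → {EmpID,Name} = (90, 38) ✓
Two rows agree on {Office, Dept} but differ on {EmpID, Name}, so {Office, Dept} -> {EmpID, Name} does not hold.

No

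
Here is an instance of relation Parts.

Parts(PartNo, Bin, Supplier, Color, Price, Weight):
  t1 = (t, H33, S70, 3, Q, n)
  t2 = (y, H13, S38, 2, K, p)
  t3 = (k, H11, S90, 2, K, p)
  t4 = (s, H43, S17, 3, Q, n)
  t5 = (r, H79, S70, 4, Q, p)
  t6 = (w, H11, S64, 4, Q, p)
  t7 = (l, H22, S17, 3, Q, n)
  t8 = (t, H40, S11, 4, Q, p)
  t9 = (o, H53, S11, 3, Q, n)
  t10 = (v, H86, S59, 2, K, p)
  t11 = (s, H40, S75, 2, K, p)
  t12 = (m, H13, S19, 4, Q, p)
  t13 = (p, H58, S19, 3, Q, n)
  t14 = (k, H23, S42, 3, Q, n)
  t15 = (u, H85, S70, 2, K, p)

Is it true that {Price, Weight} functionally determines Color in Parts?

Yes

(Price=Q, Weight=n): rows 1, 4, 7, 9, 13, 14 → Color = 3, 3, 3, 3, 3, 3 ✓
(Price=K, Weight=p): rows 2, 3, 10, 11, 15 → Color = 2, 2, 2, 2, 2 ✓
(Price=Q, Weight=p): rows 5, 6, 8, 12 → Color = 4, 4, 4, 4 ✓
Every {Price, Weight} value is associated with a single Color value, so {Price, Weight} → Color holds.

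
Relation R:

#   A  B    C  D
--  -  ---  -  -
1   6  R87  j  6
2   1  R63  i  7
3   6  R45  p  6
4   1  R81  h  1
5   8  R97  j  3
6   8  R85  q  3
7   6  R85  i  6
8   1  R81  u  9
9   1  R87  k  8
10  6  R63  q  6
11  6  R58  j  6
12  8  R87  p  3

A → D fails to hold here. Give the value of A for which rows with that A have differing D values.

1

A=6: rows 1, 3, 7, 10, 11 → D = 6, 6, 6, 6, 6 ✓
A=1: rows 2, 4, 8, 9 → D takes values {7, 1, 9, 8} — violation
A=8: rows 5, 6, 12 → D = 3, 3, 3 ✓
The only A value with inconsistent D is A=1.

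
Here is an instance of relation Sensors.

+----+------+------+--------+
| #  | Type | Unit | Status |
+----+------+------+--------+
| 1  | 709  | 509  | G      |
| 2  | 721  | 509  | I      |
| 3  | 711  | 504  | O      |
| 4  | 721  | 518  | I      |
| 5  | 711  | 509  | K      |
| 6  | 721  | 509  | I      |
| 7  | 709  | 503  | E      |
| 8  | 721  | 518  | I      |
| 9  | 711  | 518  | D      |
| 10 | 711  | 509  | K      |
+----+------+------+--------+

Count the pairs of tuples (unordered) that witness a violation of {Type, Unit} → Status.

0

(Type=721, Unit=509): all 2 rows agree on Status — 0 pairs.
(Type=721, Unit=518): all 2 rows agree on Status — 0 pairs.
(Type=711, Unit=509): all 2 rows agree on Status — 0 pairs.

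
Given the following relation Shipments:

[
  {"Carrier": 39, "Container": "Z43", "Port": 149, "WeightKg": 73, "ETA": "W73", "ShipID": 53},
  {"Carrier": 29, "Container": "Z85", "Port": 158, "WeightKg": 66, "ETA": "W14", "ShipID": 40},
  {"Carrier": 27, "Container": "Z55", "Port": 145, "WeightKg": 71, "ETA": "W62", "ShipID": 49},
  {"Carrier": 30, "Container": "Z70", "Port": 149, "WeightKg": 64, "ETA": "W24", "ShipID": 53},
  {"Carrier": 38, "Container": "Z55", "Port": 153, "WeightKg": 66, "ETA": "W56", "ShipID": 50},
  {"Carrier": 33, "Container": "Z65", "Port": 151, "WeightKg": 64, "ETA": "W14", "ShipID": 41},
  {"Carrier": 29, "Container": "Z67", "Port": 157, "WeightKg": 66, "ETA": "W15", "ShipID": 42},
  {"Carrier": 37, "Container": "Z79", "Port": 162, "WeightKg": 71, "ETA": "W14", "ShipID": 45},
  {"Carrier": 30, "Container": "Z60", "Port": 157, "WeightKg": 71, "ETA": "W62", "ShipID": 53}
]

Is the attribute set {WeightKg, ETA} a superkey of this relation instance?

Two distinct rows share (WeightKg=71, ETA=W62), so {WeightKg, ETA} does not determine every attribute — not a superkey.

No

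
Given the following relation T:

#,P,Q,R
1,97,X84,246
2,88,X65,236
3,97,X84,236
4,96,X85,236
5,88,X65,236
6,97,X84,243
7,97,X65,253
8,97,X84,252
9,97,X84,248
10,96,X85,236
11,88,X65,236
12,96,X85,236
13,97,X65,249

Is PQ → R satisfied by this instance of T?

(P=97, Q=X84): rows 1, 3, 6, 8, 9 → R takes values {246, 236, 243, 252, 248} — violation
(P=88, Q=X65): rows 2, 5, 11 → R = 236, 236, 236 ✓
(P=96, Q=X85): rows 4, 10, 12 → R = 236, 236, 236 ✓
(P=97, Q=X65): rows 7, 13 → R takes values {253, 249} — violation
Two rows agree on PQ but differ on R, so PQ → R does not hold.

No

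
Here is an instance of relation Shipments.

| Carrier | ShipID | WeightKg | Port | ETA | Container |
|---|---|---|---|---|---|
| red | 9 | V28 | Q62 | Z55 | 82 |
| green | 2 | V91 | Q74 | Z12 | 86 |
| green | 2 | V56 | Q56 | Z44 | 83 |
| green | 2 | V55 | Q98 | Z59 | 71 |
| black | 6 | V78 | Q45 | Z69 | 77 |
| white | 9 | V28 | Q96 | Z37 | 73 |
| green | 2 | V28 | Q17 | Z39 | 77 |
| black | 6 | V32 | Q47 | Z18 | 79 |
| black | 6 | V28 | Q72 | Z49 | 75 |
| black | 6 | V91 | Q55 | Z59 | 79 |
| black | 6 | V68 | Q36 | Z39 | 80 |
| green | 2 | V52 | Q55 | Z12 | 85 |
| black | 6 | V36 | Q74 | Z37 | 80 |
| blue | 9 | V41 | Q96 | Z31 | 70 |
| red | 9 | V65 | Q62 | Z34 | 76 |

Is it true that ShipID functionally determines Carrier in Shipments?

No

ShipID=9: 4 rows → Carrier takes values {red, white, blue} — violation
ShipID=2: 5 rows → Carrier = green, green, green, green, green ✓
ShipID=6: 6 rows → Carrier = black, black, black, black, black, black ✓
Two rows agree on ShipID but differ on Carrier, so ShipID → Carrier does not hold.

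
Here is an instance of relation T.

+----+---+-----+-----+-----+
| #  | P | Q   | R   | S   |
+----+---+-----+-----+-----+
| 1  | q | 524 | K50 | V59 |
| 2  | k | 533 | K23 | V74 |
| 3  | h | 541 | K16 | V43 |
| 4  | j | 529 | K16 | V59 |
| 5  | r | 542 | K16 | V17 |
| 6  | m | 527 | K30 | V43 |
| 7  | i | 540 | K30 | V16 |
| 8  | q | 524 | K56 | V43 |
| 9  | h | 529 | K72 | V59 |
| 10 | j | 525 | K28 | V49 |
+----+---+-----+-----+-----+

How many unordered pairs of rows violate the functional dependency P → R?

P=q: violating pairs (1,8) — 1 pair.
P=h: violating pairs (3,9) — 1 pair.
P=j: violating pairs (4,10) — 1 pair.

3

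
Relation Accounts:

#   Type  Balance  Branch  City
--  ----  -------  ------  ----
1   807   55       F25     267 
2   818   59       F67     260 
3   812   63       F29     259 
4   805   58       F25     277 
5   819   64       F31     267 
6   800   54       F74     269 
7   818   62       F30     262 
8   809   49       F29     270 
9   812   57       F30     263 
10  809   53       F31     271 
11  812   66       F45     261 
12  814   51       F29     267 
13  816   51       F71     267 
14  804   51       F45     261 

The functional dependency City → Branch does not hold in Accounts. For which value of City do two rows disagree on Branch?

267

City=267: rows 1, 5, 12, 13 → Branch takes values {F25, F31, F29, F71} — violation
City=260: row 2 → Branch = F67 ✓
City=259: row 3 → Branch = F29 ✓
City=277: row 4 → Branch = F25 ✓
City=269: row 6 → Branch = F74 ✓
City=262: row 7 → Branch = F30 ✓
City=270: row 8 → Branch = F29 ✓
City=263: row 9 → Branch = F30 ✓
City=271: row 10 → Branch = F31 ✓
City=261: rows 11, 14 → Branch = F45, F45 ✓
The only City value with inconsistent Branch is City=267.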